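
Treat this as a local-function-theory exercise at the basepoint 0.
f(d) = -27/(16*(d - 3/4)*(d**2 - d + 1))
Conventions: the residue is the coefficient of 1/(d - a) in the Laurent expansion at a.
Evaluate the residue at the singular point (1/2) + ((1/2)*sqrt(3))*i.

The factor d**2 - d + 1 splits as (d - a)(d - a') with a = (1/2) + ((1/2)*sqrt(3))*i, a' = (1/2) - ((1/2)*sqrt(3))*i. At the order-1 pole a set g(d) = (d - a)*f(d) = [-27/(16*(d - 3/4))] / (d - a').
Simple pole: residue = g(a) at a = (1/2) + ((1/2)*sqrt(3))*i, which is (27/26) - ((9/52)*sqrt(3))*i.

The residue is (27/26) - ((9/52)*sqrt(3))*i.


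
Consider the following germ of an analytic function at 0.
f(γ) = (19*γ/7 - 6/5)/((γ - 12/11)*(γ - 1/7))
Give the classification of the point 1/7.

The denominator factor γ - 1/7 vanishes at 1/7 and appears to the power 1; the numerator there equals -199/245, nonzero, and no other factor vanishes.
Hence a pole whose order is the multiplicity, 1.

The point is a pole of order 1.


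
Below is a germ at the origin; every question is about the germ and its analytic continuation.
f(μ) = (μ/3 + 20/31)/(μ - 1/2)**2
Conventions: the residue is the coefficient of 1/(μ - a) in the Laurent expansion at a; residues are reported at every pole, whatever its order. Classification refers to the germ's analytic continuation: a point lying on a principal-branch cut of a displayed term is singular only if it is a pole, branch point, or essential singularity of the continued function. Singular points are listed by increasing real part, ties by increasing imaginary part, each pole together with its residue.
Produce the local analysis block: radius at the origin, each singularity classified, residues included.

Radius of convergence at 0: 1/2.
At 1/2: a pole of order 2; residue 1/3.

Denominator factor (μ - 1/2)^2: pole of order 2 at 1/2, modulus 1/2.
The radius of convergence is the smallest modulus among the singular points: 1/2.
At the order-2 pole 1/2 set g(μ) = (μ - (1/2))^2*f(μ) = μ/3 + 20/31.
Order-2 pole: residue = g'(a); g'(1/2) = 1/3, so the residue is 1/3.


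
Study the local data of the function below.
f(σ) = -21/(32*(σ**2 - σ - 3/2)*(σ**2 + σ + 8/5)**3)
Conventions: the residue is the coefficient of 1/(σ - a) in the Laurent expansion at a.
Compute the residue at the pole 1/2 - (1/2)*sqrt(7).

The factor σ**2 - σ - 3/2 splits as (σ - a)(σ - a') with a = 1/2 - (1/2)*sqrt(7), a' = 1/2 + (1/2)*sqrt(7). At the order-1 pole a set g(σ) = (σ - a)*f(σ) = [-21/(32*(σ**2 + σ + 8/5)**3)] / (σ - a').
Simple pole: residue = g(a) at a = 1/2 - (1/2)*sqrt(7), which is 25125625/629384094 + (19377625/1258768188)*sqrt(7).

The residue is 25125625/629384094 + (19377625/1258768188)*sqrt(7).


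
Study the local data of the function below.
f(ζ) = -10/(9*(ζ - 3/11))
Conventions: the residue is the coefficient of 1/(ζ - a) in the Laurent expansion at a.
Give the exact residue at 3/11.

At the order-1 pole 3/11 set g(ζ) = (ζ - (3/11))*f(ζ) = -10/9.
Simple pole: residue = g(a) at a = 3/11, which is -10/9.

The residue is -10/9.


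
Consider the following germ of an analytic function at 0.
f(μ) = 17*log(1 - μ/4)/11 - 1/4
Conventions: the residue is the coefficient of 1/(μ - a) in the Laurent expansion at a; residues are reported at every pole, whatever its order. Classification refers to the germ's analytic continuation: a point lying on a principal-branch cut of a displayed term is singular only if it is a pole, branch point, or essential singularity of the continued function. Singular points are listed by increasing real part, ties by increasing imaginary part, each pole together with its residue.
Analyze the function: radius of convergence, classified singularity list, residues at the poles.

Branch term (17/11)*log(1 - μ/(4)): its argument vanishes at μ = 4, a logarithmic branch point, modulus 4.
The radius of convergence is the smallest modulus among the singular points: 4.

Radius of convergence at 0: 4.
At 4: a logarithmic branch point.


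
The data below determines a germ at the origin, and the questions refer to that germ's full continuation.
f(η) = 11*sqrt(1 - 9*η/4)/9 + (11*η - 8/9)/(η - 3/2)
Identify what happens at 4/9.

The point is an algebraic (square-root) branch point.

The term (11/9)*sqrt(1 - η/(4/9)) has argument 1 - 4/9/(4/9) = 0 at 4/9: a square-root (algebraic, two-sheeted) branch point; the remaining terms are analytic or single-valued there.


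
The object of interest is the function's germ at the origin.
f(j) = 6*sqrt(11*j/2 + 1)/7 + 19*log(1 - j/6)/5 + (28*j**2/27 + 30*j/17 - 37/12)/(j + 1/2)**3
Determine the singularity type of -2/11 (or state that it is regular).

The term (6/7)*sqrt(1 - j/(-2/11)) has argument 1 - -2/11/(-2/11) = 0 at -2/11: a square-root (algebraic, two-sheeted) branch point; the remaining terms are analytic or single-valued there.

The point is an algebraic (square-root) branch point.


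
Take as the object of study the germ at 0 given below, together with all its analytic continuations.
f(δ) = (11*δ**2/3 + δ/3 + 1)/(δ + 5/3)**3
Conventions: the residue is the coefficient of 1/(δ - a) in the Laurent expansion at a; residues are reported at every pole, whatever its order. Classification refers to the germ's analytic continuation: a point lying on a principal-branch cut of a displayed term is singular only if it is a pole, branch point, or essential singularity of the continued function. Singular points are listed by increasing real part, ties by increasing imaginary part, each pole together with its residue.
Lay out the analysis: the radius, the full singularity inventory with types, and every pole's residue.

Denominator factor (δ + 5/3)^3: pole of order 3 at -5/3, modulus 5/3.
The radius of convergence is the smallest modulus among the singular points: 5/3.
At the order-3 pole -5/3 set g(δ) = (δ - (-5/3))^3*f(δ) = 11*δ**2/3 + δ/3 + 1.
Order-3 pole: residue = g''(a)/2; g''(-5/3) = 22/3, so the residue is 11/3.

Radius of convergence at 0: 5/3.
At -5/3: a pole of order 3; residue 11/3.


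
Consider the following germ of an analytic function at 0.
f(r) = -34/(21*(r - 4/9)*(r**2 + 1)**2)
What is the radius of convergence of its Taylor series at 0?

Denominator factor (r - 4/9): pole of order 1 at 4/9, modulus 4/9.
Denominator factor (r**2 + 1)^2: discriminant -4, complex-conjugate roots (1)*i and -(1)*i; poles of order 2, moduli 1 and 1.
The radius of convergence is the smallest modulus among the singular points: 4/9.

The radius of convergence is 4/9.


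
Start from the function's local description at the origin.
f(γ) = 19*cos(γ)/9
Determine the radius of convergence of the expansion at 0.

The factor cos(γ) is entire and contributes no finite singular point.
The polynomial part has no poles.
No finite singular points: the Taylor series at 0 converges everywhere.

The radius of convergence is infinite.


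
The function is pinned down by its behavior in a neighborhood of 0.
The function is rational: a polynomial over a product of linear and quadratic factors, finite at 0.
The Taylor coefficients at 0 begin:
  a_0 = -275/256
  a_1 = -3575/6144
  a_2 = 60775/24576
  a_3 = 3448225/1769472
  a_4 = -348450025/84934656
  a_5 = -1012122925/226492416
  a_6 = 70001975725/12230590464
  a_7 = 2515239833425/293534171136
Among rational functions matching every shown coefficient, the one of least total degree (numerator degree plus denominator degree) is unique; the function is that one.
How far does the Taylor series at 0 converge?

No rational of total degree below 5 reproduces all 8 coefficients; solving the [0/5] Pade equations on them gives f(k) = 11/(2*(k - 8)*(k**2 - k/6 + 4/5)**2), whose expansion matches every shown term.
Denominator factor (k**2 - k/6 + 4/5)^2: discriminant -571/180, complex-conjugate roots (1/12) + ((1/60)*sqrt(2855))*i and (1/12) - ((1/60)*sqrt(2855))*i; poles of order 2, moduli (2/5)*sqrt(5) and (2/5)*sqrt(5).
Denominator factor (k - 8): pole of order 1 at 8, modulus 8.
The radius of convergence is the smallest modulus among the singular points: (2/5)*sqrt(5).

The radius of convergence is (2/5)*sqrt(5).


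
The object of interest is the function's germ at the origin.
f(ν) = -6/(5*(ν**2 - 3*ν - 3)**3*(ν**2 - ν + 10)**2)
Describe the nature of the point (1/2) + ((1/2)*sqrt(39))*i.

The point is a pole of order 2.

The denominator factor ν**2 - ν + 10 vanishes at (1/2) + ((1/2)*sqrt(39))*i and appears to the power 2; the numerator there equals -6/5, nonzero, and no other factor vanishes.
Hence a pole whose order is the multiplicity, 2.


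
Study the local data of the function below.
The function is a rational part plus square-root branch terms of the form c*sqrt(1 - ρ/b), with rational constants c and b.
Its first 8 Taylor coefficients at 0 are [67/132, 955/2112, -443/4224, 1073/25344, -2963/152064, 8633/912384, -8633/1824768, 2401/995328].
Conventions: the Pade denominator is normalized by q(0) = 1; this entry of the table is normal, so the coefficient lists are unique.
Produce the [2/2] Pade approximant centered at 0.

Taylor coefficients needed (read off): a_0 = 67/132, a_1 = 955/2112, a_2 = -443/4224, a_3 = 1073/25344, a_4 = -2963/152064.
Write the denominator as Q(ρ) = 1 + q1*ρ + q2*ρ^2. Requiring Q*f - P = O(ρ^5) with deg P <= 2 kills the coefficients of ρ^3..ρ^4 in Q*f:
  ρ^3: a_3 + q1*a_2 + q2*a_1 = 0, i.e. 1073/25344 + (-443/4224)*q1 + (955/2112)*q2 = 0.
  ρ^4: a_4 + q1*a_3 + q2*a_2 = 0, i.e. -2963/152064 + (1073/25344)*q1 + (-443/4224)*q2 = 0.
Solving this linear system: q1 = 5483/10218, q2 = 105/3406.
The numerator is Q*f truncated at degree 2: P0 = a_0 = 67/132; P1 = a_1 + q1*a_0 = 7817983/10790208; P2 = a_2 + q1*a_1 + q2*a_0 = 127333/830016.

The Pade approximant has numerator coefficients [67/132, 7817983/10790208, 127333/830016]; denominator coefficients [1, 5483/10218, 105/3406].


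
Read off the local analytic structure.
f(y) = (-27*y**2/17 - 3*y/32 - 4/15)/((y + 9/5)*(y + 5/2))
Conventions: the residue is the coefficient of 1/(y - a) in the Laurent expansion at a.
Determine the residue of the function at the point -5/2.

At the order-1 pole -5/2 set g(y) = (y - (-5/2))*f(y) = (-27*y**2/17 - 3*y/32 - 4/15)/(y + 9/5).
Simple pole: residue = g(a) at a = -5/2, which is 162527/11424.

The residue is 162527/11424.


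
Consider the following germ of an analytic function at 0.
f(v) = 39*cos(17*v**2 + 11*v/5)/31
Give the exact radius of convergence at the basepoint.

The radius of convergence is infinite.

The factor cos(17*v**2 + 11*v/5) is entire and contributes no finite singular point.
The polynomial part has no poles.
No finite singular points: the Taylor series at 0 converges everywhere.


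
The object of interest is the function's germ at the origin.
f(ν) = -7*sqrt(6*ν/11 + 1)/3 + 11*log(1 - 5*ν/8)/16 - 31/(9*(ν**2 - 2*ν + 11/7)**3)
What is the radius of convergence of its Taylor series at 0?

The radius of convergence is (1/7)*sqrt(77).

Denominator factor (ν**2 - 2*ν + 11/7)^3: discriminant -16/7, complex-conjugate roots (1) + ((2/7)*sqrt(7))*i and (1) - ((2/7)*sqrt(7))*i; poles of order 3, moduli (1/7)*sqrt(77) and (1/7)*sqrt(77).
Branch term (11/16)*log(1 - ν/(8/5)): its argument vanishes at ν = 8/5, a logarithmic branch point, modulus 8/5.
Branch term (-7/3)*sqrt(1 - ν/(-11/6)): its argument vanishes at ν = -11/6, a square-root branch point, modulus 11/6.
The radius of convergence is the smallest modulus among the singular points: (1/7)*sqrt(77).


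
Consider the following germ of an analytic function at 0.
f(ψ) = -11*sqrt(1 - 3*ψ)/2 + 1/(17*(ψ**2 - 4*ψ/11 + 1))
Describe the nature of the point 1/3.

The term (-11/2)*sqrt(1 - ψ/(1/3)) has argument 1 - 1/3/(1/3) = 0 at 1/3: a square-root (algebraic, two-sheeted) branch point; the remaining terms are analytic or single-valued there.

The point is an algebraic (square-root) branch point.


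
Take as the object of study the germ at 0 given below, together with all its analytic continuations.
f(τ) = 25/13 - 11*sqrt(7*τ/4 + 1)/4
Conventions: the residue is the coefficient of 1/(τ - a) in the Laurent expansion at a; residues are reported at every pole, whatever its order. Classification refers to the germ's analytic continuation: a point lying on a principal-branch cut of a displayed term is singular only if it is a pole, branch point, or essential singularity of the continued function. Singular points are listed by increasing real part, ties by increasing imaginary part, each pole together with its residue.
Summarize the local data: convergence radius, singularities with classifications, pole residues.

Radius of convergence at 0: 4/7.
At -4/7: an algebraic (square-root) branch point.

Branch term (-11/4)*sqrt(1 - τ/(-4/7)): its argument vanishes at τ = -4/7, a square-root branch point, modulus 4/7.
The radius of convergence is the smallest modulus among the singular points: 4/7.


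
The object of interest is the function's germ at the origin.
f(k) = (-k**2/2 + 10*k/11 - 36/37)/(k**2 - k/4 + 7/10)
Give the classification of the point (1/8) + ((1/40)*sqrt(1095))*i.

The denominator factor k**2 - k/4 + 7/10 vanishes at (1/8) + ((1/40)*sqrt(1095))*i and appears to the power 1; the numerator there equals (-68371/130240) + ((69/3520)*sqrt(1095))*i, nonzero, and no other factor vanishes.
Hence a pole whose order is the multiplicity, 1.

The point is a pole of order 1.


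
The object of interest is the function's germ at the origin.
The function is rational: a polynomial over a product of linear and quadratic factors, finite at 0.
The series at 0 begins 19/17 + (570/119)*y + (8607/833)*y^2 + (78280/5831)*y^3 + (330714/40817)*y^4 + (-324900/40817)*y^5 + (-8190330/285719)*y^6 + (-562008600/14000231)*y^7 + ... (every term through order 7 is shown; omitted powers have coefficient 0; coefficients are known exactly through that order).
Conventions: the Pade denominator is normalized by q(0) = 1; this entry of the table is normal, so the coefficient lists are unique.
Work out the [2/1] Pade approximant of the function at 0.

The Pade approximant has numerator coefficients [19/17, 179930/53907, 516857/125783]; denominator coefficients [1, -4120/3171].

Taylor coefficients needed (read off): a_0 = 19/17, a_1 = 570/119, a_2 = 8607/833, a_3 = 78280/5831.
Write the denominator as Q(y) = 1 + q1*y. Requiring Q*f - P = O(y^4) with deg P <= 2 kills the coefficients of y^3..y^3 in Q*f:
  y^3: a_3 + q1*a_2 = 0, i.e. 78280/5831 + (8607/833)*q1 = 0.
Solving this linear system: q1 = -4120/3171.
The numerator is Q*f truncated at degree 2: P0 = a_0 = 19/17; P1 = a_1 + q1*a_0 = 179930/53907; P2 = a_2 + q1*a_1 = 516857/125783.


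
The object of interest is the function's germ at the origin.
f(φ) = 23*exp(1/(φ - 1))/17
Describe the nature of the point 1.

The point is an essential singularity.

The exponent 1/(φ - (1)) has a pole at 1, so exp(1/(φ - (1))) takes every nonzero value near it: an essential singularity (not a pole of any order).


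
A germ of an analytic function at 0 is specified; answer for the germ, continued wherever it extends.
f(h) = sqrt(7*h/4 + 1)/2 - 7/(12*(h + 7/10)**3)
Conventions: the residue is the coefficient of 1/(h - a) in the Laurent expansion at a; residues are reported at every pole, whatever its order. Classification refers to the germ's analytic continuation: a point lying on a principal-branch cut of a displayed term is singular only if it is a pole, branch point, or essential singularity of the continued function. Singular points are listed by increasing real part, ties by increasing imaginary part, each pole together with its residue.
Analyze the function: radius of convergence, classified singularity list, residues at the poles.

Denominator factor (h + 7/10)^3: pole of order 3 at -7/10, modulus 7/10.
Branch term (1/2)*sqrt(1 - h/(-4/7)): its argument vanishes at h = -4/7, a square-root branch point, modulus 4/7.
The radius of convergence is the smallest modulus among the singular points: 4/7.
The branch term is analytic at -7/10 and contributes nothing to the residue; only the rational part matters.
At the order-3 pole -7/10 set g(h) = (h - (-7/10))^3*(rational part) = -7/12.
Order-3 pole: residue = g''(a)/2; g''(-7/10) = 0, so the residue is 0.
List the singular points by increasing real part (a conjugate pair: the negative imaginary part first).

Radius of convergence at 0: 4/7.
At -7/10: a pole of order 3; residue 0.
At -4/7: an algebraic (square-root) branch point.


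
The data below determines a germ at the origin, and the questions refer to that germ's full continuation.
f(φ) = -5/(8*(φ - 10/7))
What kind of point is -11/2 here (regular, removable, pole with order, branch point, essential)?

Denominator factors: φ - 10/7 = -97/14 at φ = -11/2 — none vanishes.
So the germ continues analytically to -11/2.

The point is a regular point.


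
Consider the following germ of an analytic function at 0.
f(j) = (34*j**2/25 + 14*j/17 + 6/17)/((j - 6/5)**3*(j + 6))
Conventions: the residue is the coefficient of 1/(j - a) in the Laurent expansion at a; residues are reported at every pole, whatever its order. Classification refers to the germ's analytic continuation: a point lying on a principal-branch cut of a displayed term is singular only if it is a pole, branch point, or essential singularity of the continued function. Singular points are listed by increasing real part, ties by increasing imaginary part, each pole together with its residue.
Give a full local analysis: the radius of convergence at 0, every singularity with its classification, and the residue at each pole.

Radius of convergence at 0: 6/5.
At -6: a pole of order 1; residue -15715/132192.
At 6/5: a pole of order 3; residue 15715/132192.

Denominator factor (j - 6/5)^3: pole of order 3 at 6/5, modulus 6/5.
Denominator factor (j + 6): pole of order 1 at -6, modulus 6.
The radius of convergence is the smallest modulus among the singular points: 6/5.
At the order-1 pole -6 set g(j) = (j - (-6))*f(j) = (34*j**2/25 + 14*j/17 + 6/17)/(j - 6/5)**3.
Simple pole: residue = g(a) at a = -6, which is -15715/132192.
At the order-3 pole 6/5 set g(j) = (j - (6/5))^3*f(j) = (34*j**2/25 + 14*j/17 + 6/17)/(j + 6).
Order-3 pole: residue = g''(a)/2; g''(6/5) = 15715/66096, so the residue is 15715/132192.
List the singular points by increasing real part (a conjugate pair: the negative imaginary part first).


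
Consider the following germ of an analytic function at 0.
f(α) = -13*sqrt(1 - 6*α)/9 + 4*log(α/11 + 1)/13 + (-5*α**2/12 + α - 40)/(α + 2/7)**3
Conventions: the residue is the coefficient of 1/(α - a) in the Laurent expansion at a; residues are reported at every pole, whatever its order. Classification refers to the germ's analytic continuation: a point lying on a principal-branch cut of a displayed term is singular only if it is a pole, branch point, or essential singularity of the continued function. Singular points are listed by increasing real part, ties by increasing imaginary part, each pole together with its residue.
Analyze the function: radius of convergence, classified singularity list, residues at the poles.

Denominator factor (α + 2/7)^3: pole of order 3 at -2/7, modulus 2/7.
Branch term (-13/9)*sqrt(1 - α/(1/6)): its argument vanishes at α = 1/6, a square-root branch point, modulus 1/6.
Branch term (4/13)*log(1 - α/(-11)): its argument vanishes at α = -11, a logarithmic branch point, modulus 11.
The radius of convergence is the smallest modulus among the singular points: 1/6.
The branch terms are analytic at -2/7 and contribute nothing to the residue; only the rational part matters.
At the order-3 pole -2/7 set g(α) = (α - (-2/7))^3*(rational part) = -5*α**2/12 + α - 40.
Order-3 pole: residue = g''(a)/2; g''(-2/7) = -5/6, so the residue is -5/12.
List the singular points by increasing real part (a conjugate pair: the negative imaginary part first).

Radius of convergence at 0: 1/6.
At -11: a logarithmic branch point.
At -2/7: a pole of order 3; residue -5/12.
At 1/6: an algebraic (square-root) branch point.


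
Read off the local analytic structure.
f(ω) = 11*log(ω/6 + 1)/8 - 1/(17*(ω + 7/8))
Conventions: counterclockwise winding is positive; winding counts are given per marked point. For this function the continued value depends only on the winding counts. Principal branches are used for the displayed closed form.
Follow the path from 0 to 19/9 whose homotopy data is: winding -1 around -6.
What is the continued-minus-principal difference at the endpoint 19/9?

Continued minus principal equals -(11/4)*pi*i.

The rational part is single-valued and drops out of the difference; each branch term changes only by its own monodromy.
(11/8)*log(1 - ω/(-6)): each positive loop around -6 adds 2*pi*i to the log, so winding -1 contributes (11/8)*(-1)*2*pi*i = -(11/4)*pi*i.
Summing the contributions at ω = 19/9 gives -(11/4)*pi*i.


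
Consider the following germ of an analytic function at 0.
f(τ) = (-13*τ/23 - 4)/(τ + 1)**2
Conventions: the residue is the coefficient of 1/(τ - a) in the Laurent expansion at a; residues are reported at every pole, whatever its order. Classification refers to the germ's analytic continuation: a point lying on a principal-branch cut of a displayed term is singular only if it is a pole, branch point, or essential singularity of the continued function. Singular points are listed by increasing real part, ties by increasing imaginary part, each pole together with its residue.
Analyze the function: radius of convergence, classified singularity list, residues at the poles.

Denominator factor (τ + 1)^2: pole of order 2 at -1, modulus 1.
The radius of convergence is the smallest modulus among the singular points: 1.
At the order-2 pole -1 set g(τ) = (τ - (-1))^2*f(τ) = -13*τ/23 - 4.
Order-2 pole: residue = g'(a); g'(-1) = -13/23, so the residue is -13/23.

Radius of convergence at 0: 1.
At -1: a pole of order 2; residue -13/23.


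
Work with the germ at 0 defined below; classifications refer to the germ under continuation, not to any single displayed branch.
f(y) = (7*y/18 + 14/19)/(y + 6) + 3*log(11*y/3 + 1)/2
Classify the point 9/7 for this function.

The point is a regular point.

Denominator factors: y + 6 = 51/7 at y = 9/7 — none vanishes.
Branch term log(1 - y/(-3/11)): argument at 9/7 is 40/7, nonzero, so 9/7 is not its branch point (a point on a principal cut is still regular for the continued germ).
So the germ continues analytically to 9/7.


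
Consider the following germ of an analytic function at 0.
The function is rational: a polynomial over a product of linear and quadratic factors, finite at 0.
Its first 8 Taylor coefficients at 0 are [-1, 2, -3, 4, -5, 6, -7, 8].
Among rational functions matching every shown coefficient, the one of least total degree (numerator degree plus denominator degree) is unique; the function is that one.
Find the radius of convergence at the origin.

No rational of total degree below 2 reproduces all 8 coefficients; solving the [0/2] Pade equations on them gives f(w) = -1/(w + 1)**2, whose expansion matches every shown term.
Denominator factor (w + 1)^2: pole of order 2 at -1, modulus 1.
The radius of convergence is the smallest modulus among the singular points: 1.

The radius of convergence is 1.


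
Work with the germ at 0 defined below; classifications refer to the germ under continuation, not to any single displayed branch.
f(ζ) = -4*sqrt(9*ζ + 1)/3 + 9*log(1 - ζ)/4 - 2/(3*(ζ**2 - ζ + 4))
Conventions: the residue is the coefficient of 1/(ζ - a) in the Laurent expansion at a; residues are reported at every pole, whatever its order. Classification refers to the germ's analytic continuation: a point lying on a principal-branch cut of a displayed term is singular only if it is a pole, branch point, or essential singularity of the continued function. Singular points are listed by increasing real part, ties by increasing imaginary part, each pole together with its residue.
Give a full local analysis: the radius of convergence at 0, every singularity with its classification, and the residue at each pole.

Denominator factor (ζ**2 - ζ + 4): discriminant -15, complex-conjugate roots (1/2) + ((1/2)*sqrt(15))*i and (1/2) - ((1/2)*sqrt(15))*i; poles of order 1, moduli 2 and 2.
Branch term (9/4)*log(1 - ζ/(1)): its argument vanishes at ζ = 1, a logarithmic branch point, modulus 1.
Branch term (-4/3)*sqrt(1 - ζ/(-1/9)): its argument vanishes at ζ = -1/9, a square-root branch point, modulus 1/9.
The radius of convergence is the smallest modulus among the singular points: 1/9.
The branch terms are analytic at (1/2) - ((1/2)*sqrt(15))*i and contribute nothing to the residue; only the rational part matters.
The factor ζ**2 - ζ + 4 splits as (ζ - a)(ζ - a') with a = (1/2) - ((1/2)*sqrt(15))*i, a' = (1/2) + ((1/2)*sqrt(15))*i. At the order-1 pole a set g(ζ) = (ζ - a)*(rational part) = [-2/3] / (ζ - a').
Simple pole: residue = g(a) at a = (1/2) - ((1/2)*sqrt(15))*i, which is -((2/45)*sqrt(15))*i.
The branch terms are analytic at (1/2) + ((1/2)*sqrt(15))*i and contribute nothing to the residue; only the rational part matters.
The factor ζ**2 - ζ + 4 splits as (ζ - a)(ζ - a') with a = (1/2) + ((1/2)*sqrt(15))*i, a' = (1/2) - ((1/2)*sqrt(15))*i. At the order-1 pole a set g(ζ) = (ζ - a)*(rational part) = [-2/3] / (ζ - a').
Simple pole: residue = g(a) at a = (1/2) + ((1/2)*sqrt(15))*i, which is ((2/45)*sqrt(15))*i.
List the singular points by increasing real part (a conjugate pair: the negative imaginary part first).

Radius of convergence at 0: 1/9.
At -1/9: an algebraic (square-root) branch point.
At (1/2) - ((1/2)*sqrt(15))*i: a pole of order 1; residue -((2/45)*sqrt(15))*i.
At (1/2) + ((1/2)*sqrt(15))*i: a pole of order 1; residue ((2/45)*sqrt(15))*i.
At 1: a logarithmic branch point.


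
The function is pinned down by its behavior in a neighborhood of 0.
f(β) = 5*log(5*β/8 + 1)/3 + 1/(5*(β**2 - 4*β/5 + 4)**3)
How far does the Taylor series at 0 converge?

The radius of convergence is 8/5.

Denominator factor (β**2 - 4*β/5 + 4)^3: discriminant -384/25, complex-conjugate roots (2/5) + ((4/5)*sqrt(6))*i and (2/5) - ((4/5)*sqrt(6))*i; poles of order 3, moduli 2 and 2.
Branch term (5/3)*log(1 - β/(-8/5)): its argument vanishes at β = -8/5, a logarithmic branch point, modulus 8/5.
The radius of convergence is the smallest modulus among the singular points: 8/5.


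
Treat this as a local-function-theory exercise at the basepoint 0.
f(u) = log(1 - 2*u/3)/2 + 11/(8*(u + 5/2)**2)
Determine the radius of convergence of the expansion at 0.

Denominator factor (u + 5/2)^2: pole of order 2 at -5/2, modulus 5/2.
Branch term (1/2)*log(1 - u/(3/2)): its argument vanishes at u = 3/2, a logarithmic branch point, modulus 3/2.
The radius of convergence is the smallest modulus among the singular points: 3/2.

The radius of convergence is 3/2.


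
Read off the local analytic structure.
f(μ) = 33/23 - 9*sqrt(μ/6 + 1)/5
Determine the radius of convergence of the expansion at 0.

Branch term (-9/5)*sqrt(1 - μ/(-6)): its argument vanishes at μ = -6, a square-root branch point, modulus 6.
The radius of convergence is the smallest modulus among the singular points: 6.

The radius of convergence is 6.


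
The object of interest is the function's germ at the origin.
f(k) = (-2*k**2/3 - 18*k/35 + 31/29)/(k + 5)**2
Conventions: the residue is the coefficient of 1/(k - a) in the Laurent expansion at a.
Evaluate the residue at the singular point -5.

The residue is 646/105.

At the order-2 pole -5 set g(k) = (k - (-5))^2*f(k) = -2*k**2/3 - 18*k/35 + 31/29.
Order-2 pole: residue = g'(a); g'(-5) = 646/105, so the residue is 646/105.


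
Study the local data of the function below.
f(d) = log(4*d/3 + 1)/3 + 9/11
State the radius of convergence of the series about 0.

Branch term (1/3)*log(1 - d/(-3/4)): its argument vanishes at d = -3/4, a logarithmic branch point, modulus 3/4.
The radius of convergence is the smallest modulus among the singular points: 3/4.

The radius of convergence is 3/4.


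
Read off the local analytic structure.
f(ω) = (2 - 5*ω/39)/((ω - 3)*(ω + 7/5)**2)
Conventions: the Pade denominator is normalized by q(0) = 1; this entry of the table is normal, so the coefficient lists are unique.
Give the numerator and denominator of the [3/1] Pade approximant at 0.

The Pade approximant has numerator coefficients [-50/147, 171198875/1842293817, -914163125/12896056719, 500443750/30090799011]; denominator coefficients [1, 854276/964047].

Taylor coefficients needed (expand at 0): a_0 = -50/147, a_1 = 5275/13377, a_2 = -118075/280917, a_3 = 2295350/5899257, a_4 = -42713800/123884397.
Write the denominator as Q(ω) = 1 + q1*ω. Requiring Q*f - P = O(ω^5) with deg P <= 3 kills the coefficients of ω^4..ω^4 in Q*f:
  ω^4: a_4 + q1*a_3 = 0, i.e. -42713800/123884397 + (2295350/5899257)*q1 = 0.
Solving this linear system: q1 = 854276/964047.
The numerator is Q*f truncated at degree 3: P0 = a_0 = -50/147; P1 = a_1 + q1*a_0 = 171198875/1842293817; P2 = a_2 + q1*a_1 = -914163125/12896056719; P3 = a_3 + q1*a_2 = 500443750/30090799011.


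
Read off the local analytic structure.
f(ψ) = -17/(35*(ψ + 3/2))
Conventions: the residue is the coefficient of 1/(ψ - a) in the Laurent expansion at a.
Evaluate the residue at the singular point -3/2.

At the order-1 pole -3/2 set g(ψ) = (ψ - (-3/2))*f(ψ) = -17/35.
Simple pole: residue = g(a) at a = -3/2, which is -17/35.

The residue is -17/35.


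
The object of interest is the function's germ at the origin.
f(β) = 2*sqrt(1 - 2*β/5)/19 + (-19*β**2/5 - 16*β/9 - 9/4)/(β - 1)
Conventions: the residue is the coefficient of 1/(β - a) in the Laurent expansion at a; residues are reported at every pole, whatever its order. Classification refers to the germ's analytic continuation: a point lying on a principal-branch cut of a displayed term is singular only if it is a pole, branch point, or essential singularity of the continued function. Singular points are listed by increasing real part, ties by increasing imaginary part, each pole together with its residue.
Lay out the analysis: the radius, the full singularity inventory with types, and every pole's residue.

Denominator factor (β - 1): pole of order 1 at 1, modulus 1.
Branch term (2/19)*sqrt(1 - β/(5/2)): its argument vanishes at β = 5/2, a square-root branch point, modulus 5/2.
The radius of convergence is the smallest modulus among the singular points: 1.
The branch term is analytic at 1 and contributes nothing to the residue; only the rational part matters.
At the order-1 pole 1 set g(β) = (β - (1))*(rational part) = -19*β**2/5 - 16*β/9 - 9/4.
Simple pole: residue = g(a) at a = 1, which is -1409/180.
List the singular points by increasing real part (a conjugate pair: the negative imaginary part first).

Radius of convergence at 0: 1.
At 1: a pole of order 1; residue -1409/180.
At 5/2: an algebraic (square-root) branch point.


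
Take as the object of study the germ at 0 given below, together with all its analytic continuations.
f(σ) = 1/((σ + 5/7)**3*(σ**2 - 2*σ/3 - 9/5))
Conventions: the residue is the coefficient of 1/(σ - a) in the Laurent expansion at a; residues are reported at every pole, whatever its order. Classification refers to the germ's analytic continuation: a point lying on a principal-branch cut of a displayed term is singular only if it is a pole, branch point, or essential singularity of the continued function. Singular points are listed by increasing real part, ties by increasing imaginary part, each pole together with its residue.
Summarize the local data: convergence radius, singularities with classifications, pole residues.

Radius of convergence at 0: 5/7.
At 1/3 - (1/15)*sqrt(430): a pole of order 1; residue 1033090275/213847192 + (2131084725/9195429256)*sqrt(430).
At -5/7: a pole of order 3; residue -1033090275/106923596.
At 1/3 + (1/15)*sqrt(430): a pole of order 1; residue 1033090275/213847192 - (2131084725/9195429256)*sqrt(430).


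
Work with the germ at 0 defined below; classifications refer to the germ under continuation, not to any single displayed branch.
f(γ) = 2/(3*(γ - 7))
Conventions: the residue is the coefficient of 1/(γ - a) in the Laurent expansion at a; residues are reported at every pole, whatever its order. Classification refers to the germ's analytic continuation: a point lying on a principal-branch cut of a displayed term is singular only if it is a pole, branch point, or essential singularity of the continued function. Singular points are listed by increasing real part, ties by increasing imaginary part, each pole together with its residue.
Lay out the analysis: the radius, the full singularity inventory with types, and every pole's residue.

Denominator factor (γ - 7): pole of order 1 at 7, modulus 7.
The radius of convergence is the smallest modulus among the singular points: 7.
At the order-1 pole 7 set g(γ) = (γ - (7))*f(γ) = 2/3.
Simple pole: residue = g(a) at a = 7, which is 2/3.

Radius of convergence at 0: 7.
At 7: a pole of order 1; residue 2/3.


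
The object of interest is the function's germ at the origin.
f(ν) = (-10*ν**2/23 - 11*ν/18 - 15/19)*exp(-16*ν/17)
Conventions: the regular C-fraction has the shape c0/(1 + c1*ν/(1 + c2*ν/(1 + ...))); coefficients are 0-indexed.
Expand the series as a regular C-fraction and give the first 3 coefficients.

Taylor coefficients (expand at 0): a_0 = -15/19, a_1 = 767/5814, a_2 = -237878/1136637.
c0 = a_0 = -15/19. Peel one level at a time: if S = 1 + c*ν/S' with S'(0) = 1, then c is the ν-coefficient of S and S' = c*ν/(S - 1).
S_1 = c0/f = 1 + (767/4590)*ν + (-114923473/484566300)*ν^2 + ...; c1 = 767/4590.
S_2 = c1*ν/(S_1 - 1) = 1 + (114923473/80972190)*ν + ...; c2 = 114923473/80972190.

The regular C-fraction coefficients are [-15/19, 767/4590, 114923473/80972190].


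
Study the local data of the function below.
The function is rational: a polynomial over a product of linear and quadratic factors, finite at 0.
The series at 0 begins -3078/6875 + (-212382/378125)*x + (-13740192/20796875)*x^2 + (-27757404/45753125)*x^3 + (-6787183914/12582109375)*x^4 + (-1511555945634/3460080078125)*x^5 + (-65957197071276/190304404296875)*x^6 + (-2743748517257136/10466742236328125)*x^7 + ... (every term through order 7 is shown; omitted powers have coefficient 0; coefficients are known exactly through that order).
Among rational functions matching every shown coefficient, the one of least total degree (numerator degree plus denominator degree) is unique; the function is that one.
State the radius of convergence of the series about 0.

No rational of total degree below 4 reproduces all 8 coefficients; solving the [0/4] Pade equations on them gives f(x) = 19/(5*(x - 5/3)**3*(x + 11/6)), whose expansion matches every shown term.
Denominator factor (x - 5/3)^3: pole of order 3 at 5/3, modulus 5/3.
Denominator factor (x + 11/6): pole of order 1 at -11/6, modulus 11/6.
The radius of convergence is the smallest modulus among the singular points: 5/3.

The radius of convergence is 5/3.


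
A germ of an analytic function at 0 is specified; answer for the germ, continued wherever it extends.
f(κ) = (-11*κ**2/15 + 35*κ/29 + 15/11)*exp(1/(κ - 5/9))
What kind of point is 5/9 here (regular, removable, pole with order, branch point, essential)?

The exponent 1/(κ - (5/9)) has a pole at 5/9, so exp(1/(κ - (5/9))) takes every nonzero value near it: an essential singularity (not a pole of any order).

The point is an essential singularity.


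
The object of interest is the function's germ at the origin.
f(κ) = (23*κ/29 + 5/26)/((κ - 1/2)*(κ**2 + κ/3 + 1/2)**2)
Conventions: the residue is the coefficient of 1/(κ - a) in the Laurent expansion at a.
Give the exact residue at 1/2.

At the order-1 pole 1/2 set g(κ) = (κ - (1/2))*f(κ) = (23*κ/29 + 5/26)/(κ**2 + κ/3 + 1/2)**2.
Simple pole: residue = g(a) at a = 1/2, which is 31968/45617.

The residue is 31968/45617.


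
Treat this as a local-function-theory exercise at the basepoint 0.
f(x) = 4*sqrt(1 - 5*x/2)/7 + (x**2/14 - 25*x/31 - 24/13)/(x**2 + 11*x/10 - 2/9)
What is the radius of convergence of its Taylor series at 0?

The radius of convergence is -11/20 + (1/60)*sqrt(1889).

Denominator factor (x**2 + 11*x/10 - 2/9): discriminant 1889/900, real irrational roots -11/20 + (1/60)*sqrt(1889) and -11/20 - (1/60)*sqrt(1889); poles of order 1, moduli -11/20 + (1/60)*sqrt(1889) and 11/20 + (1/60)*sqrt(1889).
Branch term (4/7)*sqrt(1 - x/(2/5)): its argument vanishes at x = 2/5, a square-root branch point, modulus 2/5.
The radius of convergence is the smallest modulus among the singular points: -11/20 + (1/60)*sqrt(1889).


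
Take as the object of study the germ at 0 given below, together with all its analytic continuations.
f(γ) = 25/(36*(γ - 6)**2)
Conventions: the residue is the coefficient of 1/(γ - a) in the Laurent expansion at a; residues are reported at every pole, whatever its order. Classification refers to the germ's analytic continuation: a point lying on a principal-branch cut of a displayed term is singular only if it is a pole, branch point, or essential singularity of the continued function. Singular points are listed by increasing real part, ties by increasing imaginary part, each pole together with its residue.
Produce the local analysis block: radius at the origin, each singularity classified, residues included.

Denominator factor (γ - 6)^2: pole of order 2 at 6, modulus 6.
The radius of convergence is the smallest modulus among the singular points: 6.
At the order-2 pole 6 set g(γ) = (γ - (6))^2*f(γ) = 25/36.
Order-2 pole: residue = g'(a); g'(6) = 0, so the residue is 0.

Radius of convergence at 0: 6.
At 6: a pole of order 2; residue 0.


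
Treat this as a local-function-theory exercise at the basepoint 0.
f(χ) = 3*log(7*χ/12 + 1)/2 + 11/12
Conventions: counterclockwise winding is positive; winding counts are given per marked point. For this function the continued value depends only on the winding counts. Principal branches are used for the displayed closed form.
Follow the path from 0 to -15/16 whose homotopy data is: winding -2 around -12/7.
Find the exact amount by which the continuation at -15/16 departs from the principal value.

The rational part is single-valued and drops out of the difference; each branch term changes only by its own monodromy.
(3/2)*log(1 - χ/(-12/7)): each positive loop around -12/7 adds 2*pi*i to the log, so winding -2 contributes (3/2)*(-2)*2*pi*i = -(6)*pi*i.
Summing the contributions at χ = -15/16 gives -(6)*pi*i.

Continued minus principal equals -(6)*pi*i.


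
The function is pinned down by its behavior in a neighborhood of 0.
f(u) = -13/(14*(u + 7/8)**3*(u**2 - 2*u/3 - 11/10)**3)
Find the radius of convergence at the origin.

The radius of convergence is -1/3 + (1/30)*sqrt(1090).

Denominator factor (u**2 - 2*u/3 - 11/10)^3: discriminant 218/45, real irrational roots 1/3 + (1/30)*sqrt(1090) and 1/3 - (1/30)*sqrt(1090); poles of order 3, moduli 1/3 + (1/30)*sqrt(1090) and -1/3 + (1/30)*sqrt(1090).
Denominator factor (u + 7/8)^3: pole of order 3 at -7/8, modulus 7/8.
The radius of convergence is the smallest modulus among the singular points: -1/3 + (1/30)*sqrt(1090).


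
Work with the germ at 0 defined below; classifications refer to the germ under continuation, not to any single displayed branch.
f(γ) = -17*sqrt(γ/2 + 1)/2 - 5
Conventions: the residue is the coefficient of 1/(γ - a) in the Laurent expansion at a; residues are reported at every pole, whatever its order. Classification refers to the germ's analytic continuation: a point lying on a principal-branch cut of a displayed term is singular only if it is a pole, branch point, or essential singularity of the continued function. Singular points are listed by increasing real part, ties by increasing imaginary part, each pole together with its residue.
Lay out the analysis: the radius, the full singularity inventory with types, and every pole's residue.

Branch term (-17/2)*sqrt(1 - γ/(-2)): its argument vanishes at γ = -2, a square-root branch point, modulus 2.
The radius of convergence is the smallest modulus among the singular points: 2.

Radius of convergence at 0: 2.
At -2: an algebraic (square-root) branch point.
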